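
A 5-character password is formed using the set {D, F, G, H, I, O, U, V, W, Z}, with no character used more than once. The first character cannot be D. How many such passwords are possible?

The first character has 10−1 = 9 choices (anything except D).
The remaining 4 characters are filled from the other 9 symbols without repetition: 9 × 8 × 7 × 6 = 3024.
Total: 9 × 3024 = 27216.

27216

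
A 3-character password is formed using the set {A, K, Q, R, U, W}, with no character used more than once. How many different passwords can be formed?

120

With no repetition, fill the 3 characters in order: 6 choices, then 5, down to 4.
That product is 6 × 5 × 4 = 120.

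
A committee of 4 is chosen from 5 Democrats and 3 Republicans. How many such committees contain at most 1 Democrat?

Split by how many Democrats are chosen (0 through 1).
Sum: C(5,0)·C(3,4) + C(5,1)·C(3,3) = 0 + 5 = 5.

5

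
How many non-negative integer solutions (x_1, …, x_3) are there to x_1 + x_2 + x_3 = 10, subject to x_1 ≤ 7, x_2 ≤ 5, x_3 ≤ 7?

39

Ignoring the caps, the number of non-negative solutions to x_1+…+x_3 = 10 is C(12,2) = 66.
Subtract solutions that violate a single cap (substitute x_i' = x_i − (cap_i+1)): x_1 ≥ 8 gives C(4,2) = 6; x_2 ≥ 6 gives C(6,2) = 15; x_3 ≥ 8 gives C(4,2) = 6. Together 27.
No two caps can be exceeded simultaneously, so the pair terms are all 0.
By inclusion–exclusion the count is 66 − 27 + 0 = 39.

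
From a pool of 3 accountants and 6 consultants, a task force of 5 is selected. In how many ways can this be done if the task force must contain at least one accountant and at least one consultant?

120

Unrestricted: C(9,5) = 126 ways to pick any 5 of the 9.
Subtract selections that omit an entire group: no accountants → C(6,5) = 6; no consultants → C(3,5) = 0.
Both groups omitted at once is impossible, so 126 − 6 = 120.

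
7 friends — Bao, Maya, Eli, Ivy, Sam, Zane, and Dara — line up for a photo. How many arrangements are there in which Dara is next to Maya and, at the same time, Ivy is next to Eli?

480

Treat {Dara,Maya} as one block (2 orders) and {Ivy,Eli} as another (2 orders).
That leaves 5 units to arrange: 2 × 2 × 5! = 4 × 120 = 480.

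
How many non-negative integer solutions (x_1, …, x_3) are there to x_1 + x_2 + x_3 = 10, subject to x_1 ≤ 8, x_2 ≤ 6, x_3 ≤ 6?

By stars and bars, unrestricted non-negative solutions to x_1+…+x_3 = 10 number C(10+2,2) = 66.
Subtract solutions that violate a single cap (substitute x_i' = x_i − (cap_i+1)): x_1 ≥ 9 gives C(3,2) = 3; x_2 ≥ 7 gives C(5,2) = 10; x_3 ≥ 7 gives C(5,2) = 10. Together 23.
No two caps can be exceeded simultaneously, so the pair terms are all 0.
By inclusion–exclusion the count is 66 − 23 + 0 = 43.

43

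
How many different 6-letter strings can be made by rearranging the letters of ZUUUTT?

Letter multiplicities in ZUUUTT: T×2, U×3, Z×1.
So there are 6! / (3!·2!) = 60 distinguishable arrangements.

60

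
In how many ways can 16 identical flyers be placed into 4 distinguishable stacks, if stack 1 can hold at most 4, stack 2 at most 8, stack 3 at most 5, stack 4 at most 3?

Without the upper bounds there are C(19,3) = 969 ways to split 16 among 4 stacks.
Subtract solutions that violate a single cap (substitute x_i' = x_i − (cap_i+1)): x_1 ≥ 5 gives C(14,3) = 364; x_2 ≥ 9 gives C(10,3) = 120; x_3 ≥ 6 gives C(13,3) = 286; x_4 ≥ 4 gives C(15,3) = 455. Together 1225.
Add back pairs where two caps are both exceeded: 10 + 56 + 120 + 4 + 20 + 84 = 294.
Subtract triples: 0 + 0 + 4 + 0 = 4.
By inclusion–exclusion the count is 969 − 1225 + 294 − 4 = 34.

34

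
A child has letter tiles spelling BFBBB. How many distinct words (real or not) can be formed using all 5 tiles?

5

Letter multiplicities in BFBBB: B×4, F×1.
Dividing 5! = 120 by 4! = 24 for the repeated letters gives 5.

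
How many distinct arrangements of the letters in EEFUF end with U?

6

With the last slot taken by U, it remains to arrange the other 4 letters (EEFF).
Those 4 letters have E appearing twice and F appearing twice, giving (4)!/(2!·2!) = 6.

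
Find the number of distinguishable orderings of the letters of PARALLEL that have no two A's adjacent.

2520

There are 8!/(3!·2!) = 3360 arrangements of PARALLEL in total.
Arrangements with the A's together: treat AA as one letter, giving (7)!/(3!) = 840.
Hence 3360 − 840 = 2520.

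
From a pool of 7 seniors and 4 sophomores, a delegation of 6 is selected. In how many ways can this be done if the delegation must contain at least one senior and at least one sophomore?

With no constraint there are C(11,6) = 462 possible selections.
Selections missing a whole group: no seniors → C(4,6) = 0; no sophomores → C(7,6) = 7.
Both groups omitted at once is impossible, so 462 − 7 = 455.

455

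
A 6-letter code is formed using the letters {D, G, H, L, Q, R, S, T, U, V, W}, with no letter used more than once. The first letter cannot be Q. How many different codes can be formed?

The first letter has 11−1 = 10 choices (anything except Q).
The remaining 5 letters are filled from the other 10 symbols without repetition: 10 × 9 × 8 × 7 × 6 = 30240.
Total: 10 × 30240 = 302400.

302400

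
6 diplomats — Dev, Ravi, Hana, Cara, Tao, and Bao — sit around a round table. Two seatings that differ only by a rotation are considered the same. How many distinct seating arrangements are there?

Seat Dev anywhere (absorbing the rotational symmetry), then permute the other 5: (5)! = 120.

120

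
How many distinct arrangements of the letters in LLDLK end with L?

12

With the last slot taken by L, it remains to arrange the other 4 letters (LDLK).
Those 4 letters have L appearing twice, giving (4)!/(2!) = 12.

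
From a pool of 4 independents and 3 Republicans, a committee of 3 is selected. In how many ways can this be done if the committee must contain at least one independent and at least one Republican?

30

Total 3-person selections from all 7: C(7,3) = 35.
Subtract selections that omit an entire group: no independents → C(3,3) = 1; no Republicans → C(4,3) = 4.
Both groups omitted at once is impossible, so 35 − 5 = 30.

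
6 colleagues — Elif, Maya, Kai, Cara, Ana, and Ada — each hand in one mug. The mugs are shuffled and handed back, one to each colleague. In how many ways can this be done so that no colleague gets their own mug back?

265

Count assignments avoiding every fixed point. For any j of the 6 colleagues fixed to their own mug, the other 6−j can be arranged in (6−j)! ways.
By inclusion–exclusion this is Σ_{j=0}^{6} (−1)^j C(6,j)·(6−j)!.
Computing: 720 − 720 + 360 − 120 + 30 − 6 + 1 = 265.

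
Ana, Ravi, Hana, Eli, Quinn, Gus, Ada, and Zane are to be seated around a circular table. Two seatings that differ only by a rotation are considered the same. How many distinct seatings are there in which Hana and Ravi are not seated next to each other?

All circular seatings of 8 people number (7)! = 5040.
Seatings with Hana beside Ravi: treat them as a block with 2 internal orders, giving 2 × (6)! = 1440.
Subtracting, 5040 − 1440 = 3600.

3600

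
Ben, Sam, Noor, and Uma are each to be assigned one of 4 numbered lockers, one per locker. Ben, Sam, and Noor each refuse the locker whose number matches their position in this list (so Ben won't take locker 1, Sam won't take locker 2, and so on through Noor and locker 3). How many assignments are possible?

Let Aᵢ (for i ∈ {1, 2, 3}) be the placements that put person i in their forbidden locker. Any j of these fix j positions, leaving (4−j)! ways to fill the rest, and there are C(3,j) ways to pick which j.
By inclusion–exclusion, the number of valid placements is Σ_{j=0}^{3} (−1)^j C(3,j)·(4−j)!.
Computing: 24 − 18 + 6 − 1 = 11.

11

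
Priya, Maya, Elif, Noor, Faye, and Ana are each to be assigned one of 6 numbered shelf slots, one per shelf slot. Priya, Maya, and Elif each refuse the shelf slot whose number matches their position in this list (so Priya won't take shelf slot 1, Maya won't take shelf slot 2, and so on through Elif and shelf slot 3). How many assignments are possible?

426

Let Aᵢ (for i ∈ {1, 2, 3}) be the placements that put person i in their forbidden shelf slot. Any j of these fix j positions, leaving (6−j)! ways to fill the rest, and there are C(3,j) ways to pick which j.
By inclusion–exclusion, the number of valid placements is Σ_{j=0}^{3} (−1)^j C(3,j)·(6−j)!.
Computing: 720 − 360 + 72 − 6 = 426.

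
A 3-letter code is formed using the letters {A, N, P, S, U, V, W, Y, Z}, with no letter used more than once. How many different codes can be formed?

504

With no repetition, fill the 3 letters in order: 9 choices, then 8, down to 7.
9 × 8 × 7 = 504.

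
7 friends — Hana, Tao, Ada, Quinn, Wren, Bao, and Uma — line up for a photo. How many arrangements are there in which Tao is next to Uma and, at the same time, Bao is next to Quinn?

480

Treat {Tao,Uma} as one block (2 orders) and {Bao,Quinn} as another (2 orders).
That leaves 5 units to arrange: 2 × 2 × 5! = 4 × 120 = 480.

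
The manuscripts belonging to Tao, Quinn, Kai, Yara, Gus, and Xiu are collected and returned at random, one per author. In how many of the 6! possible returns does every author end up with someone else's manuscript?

265

Let Aᵢ be the assignments in which author i gets their own manuscript. We want the size of the complement of A₁∪…∪A_6.
By inclusion–exclusion this is Σ_{j=0}^{6} (−1)^j C(6,j)·(6−j)!.
Computing: 720 − 720 + 360 − 120 + 30 − 6 + 1 = 265.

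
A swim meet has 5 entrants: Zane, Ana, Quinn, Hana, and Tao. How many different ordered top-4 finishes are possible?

This is an ordered selection of 4 from 5: P(5,4).
That gives 5 × 4 × 3 × 2 = 120.

120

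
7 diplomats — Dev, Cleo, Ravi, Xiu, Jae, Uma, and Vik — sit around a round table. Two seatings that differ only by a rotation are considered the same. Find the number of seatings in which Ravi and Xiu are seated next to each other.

Treat {Ravi, Xiu} as one unit (2 internal orders) and seat the resulting 6 units around the table: (5)! circular arrangements.
So 2 × (5)! = 2 × 120 = 240.

240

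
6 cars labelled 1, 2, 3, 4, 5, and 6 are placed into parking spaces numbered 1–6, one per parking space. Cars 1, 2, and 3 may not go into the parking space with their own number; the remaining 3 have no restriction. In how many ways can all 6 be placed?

426

Let Aᵢ (for i ∈ {1, 2, 3}) be the placements that put car i in its forbidden parking space. Any j of these fix j positions, leaving (6−j)! ways to fill the rest, and there are C(3,j) ways to pick which j.
By inclusion–exclusion, the number of valid placements is Σ_{j=0}^{3} (−1)^j C(3,j)·(6−j)!.
Computing: 720 − 360 + 72 − 6 = 426.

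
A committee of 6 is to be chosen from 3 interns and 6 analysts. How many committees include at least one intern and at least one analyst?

83

Total 6-person selections from all 9: C(9,6) = 84.
Subtract selections that omit an entire group: no interns → C(6,6) = 1; no analysts → C(3,6) = 0.
Both groups omitted at once is impossible, so 84 − 1 = 83.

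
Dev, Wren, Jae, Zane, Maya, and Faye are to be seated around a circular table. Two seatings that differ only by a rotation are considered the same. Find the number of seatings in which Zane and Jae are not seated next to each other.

72

All circular seatings of 6 people number (5)! = 120.
Seatings with Zane beside Jae: treat them as a block with 2 internal orders, giving 2 × (4)! = 48.
Subtracting, 120 − 48 = 72.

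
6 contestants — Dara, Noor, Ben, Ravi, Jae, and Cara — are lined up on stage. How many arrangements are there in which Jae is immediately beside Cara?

240

Place the 4 others and the Jae-Cara pair as 5 objects in a line; the pair has 2 internal arrangements.
That gives 2 × 5! = 2 × 120 = 240.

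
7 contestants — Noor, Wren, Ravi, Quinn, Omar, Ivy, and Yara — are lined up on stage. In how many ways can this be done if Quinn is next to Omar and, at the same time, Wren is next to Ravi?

480

Treat {Quinn,Omar} as one block (2 orders) and {Wren,Ravi} as another (2 orders).
That leaves 5 units to arrange: 2 × 2 × 5! = 4 × 120 = 480.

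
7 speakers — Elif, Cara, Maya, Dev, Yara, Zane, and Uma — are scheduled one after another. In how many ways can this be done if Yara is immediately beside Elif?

Treat {Yara, Elif} as a single unit. There are 6 units to order, and the pair itself can be ordered 2 ways.
So the count is 2·(6)! = 1440.

1440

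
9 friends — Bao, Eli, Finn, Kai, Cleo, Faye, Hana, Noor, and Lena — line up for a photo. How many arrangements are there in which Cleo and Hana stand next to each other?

80640

Glue Cleo and Hana into one block (2 internal orders), leaving 8 units to arrange in a row.
That gives 2 × 8! = 2 × 40320 = 80640.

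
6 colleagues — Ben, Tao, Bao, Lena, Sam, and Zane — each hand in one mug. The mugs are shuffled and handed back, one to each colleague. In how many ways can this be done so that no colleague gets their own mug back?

Let Aᵢ be the assignments in which colleague i gets their own mug. We want the size of the complement of A₁∪…∪A_6.
By inclusion–exclusion this is Σ_{j=0}^{6} (−1)^j C(6,j)·(6−j)!.
Computing: 720 − 720 + 360 − 120 + 30 − 6 + 1 = 265.

265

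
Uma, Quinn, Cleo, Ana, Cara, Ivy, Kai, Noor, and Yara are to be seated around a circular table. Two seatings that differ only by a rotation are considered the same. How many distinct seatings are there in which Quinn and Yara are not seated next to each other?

30240

All circular seatings of 9 people number (8)! = 40320.
Those with Quinn next to Yara: fuse the pair into one unit and seat 8 units around a circle — 2·(7)! = 10080.
Subtracting, 40320 − 10080 = 30240.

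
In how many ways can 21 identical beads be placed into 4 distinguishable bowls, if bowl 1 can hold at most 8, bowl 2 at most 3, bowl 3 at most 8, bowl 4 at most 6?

Ignoring the caps, the number of non-negative solutions to x_1+…+x_4 = 21 is C(24,3) = 2024.
Subtract solutions that violate a single cap (substitute x_i' = x_i − (cap_i+1)): x_1 ≥ 9 gives C(15,3) = 455; x_2 ≥ 4 gives C(20,3) = 1140; x_3 ≥ 9 gives C(15,3) = 455; x_4 ≥ 7 gives C(17,3) = 680. Together 2730.
Add back pairs where two caps are both exceeded: 165 + 20 + 56 + 165 + 286 + 56 = 748.
Subtract triples: 0 + 4 + 0 + 4 = 8.
By inclusion–exclusion the count is 2024 − 2730 + 748 − 8 = 34.

34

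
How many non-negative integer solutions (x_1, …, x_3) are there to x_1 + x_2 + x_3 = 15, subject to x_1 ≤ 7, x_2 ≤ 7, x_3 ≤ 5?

15

Without the upper bounds there are C(17,2) = 136 ways to split 15 among 3 variables.
Subtract solutions that violate a single cap (substitute x_i' = x_i − (cap_i+1)): x_1 ≥ 8 gives C(9,2) = 36; x_2 ≥ 8 gives C(9,2) = 36; x_3 ≥ 6 gives C(11,2) = 55. Together 127.
Add back pairs where two caps are both exceeded: 0 + 3 + 3 = 6.
By inclusion–exclusion the count is 136 − 127 + 6 = 15.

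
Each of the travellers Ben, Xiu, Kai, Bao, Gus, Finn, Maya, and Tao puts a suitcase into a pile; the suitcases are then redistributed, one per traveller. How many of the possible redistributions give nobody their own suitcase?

Let Aᵢ be the assignments in which traveller i gets their own suitcase. We want the size of the complement of A₁∪…∪A_8.
By inclusion–exclusion this is Σ_{j=0}^{8} (−1)^j C(8,j)·(8−j)!.
Computing: 40320 − 40320 + 20160 − 6720 + 1680 − 336 + 56 − 8 + 1 = 14833.

14833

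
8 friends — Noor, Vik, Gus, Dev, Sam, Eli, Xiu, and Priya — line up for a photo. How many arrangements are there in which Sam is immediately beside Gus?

10080

Place the 6 others and the Sam-Gus pair as 7 objects in a line; the pair has 2 internal arrangements.
That gives 2 × 7! = 2 × 5040 = 10080.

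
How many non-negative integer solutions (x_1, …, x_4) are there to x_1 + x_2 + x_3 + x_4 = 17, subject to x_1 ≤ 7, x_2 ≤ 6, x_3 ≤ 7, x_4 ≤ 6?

192

Ignoring the caps, the number of non-negative solutions to x_1+…+x_4 = 17 is C(20,3) = 1140.
Subtract solutions that violate a single cap (substitute x_i' = x_i − (cap_i+1)): x_1 ≥ 8 gives C(12,3) = 220; x_2 ≥ 7 gives C(13,3) = 286; x_3 ≥ 8 gives C(12,3) = 220; x_4 ≥ 7 gives C(13,3) = 286. Together 1012.
Add back pairs where two caps are both exceeded: 10 + 4 + 10 + 10 + 20 + 10 = 64.
By inclusion–exclusion the count is 1140 − 1012 + 64 = 192.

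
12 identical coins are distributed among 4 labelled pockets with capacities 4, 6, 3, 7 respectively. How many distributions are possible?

105

Ignoring the caps, the number of non-negative solutions to x_1+…+x_4 = 12 is C(15,3) = 455.
Subtract solutions that violate a single cap (substitute x_i' = x_i − (cap_i+1)): x_1 ≥ 5 gives C(10,3) = 120; x_2 ≥ 7 gives C(8,3) = 56; x_3 ≥ 4 gives C(11,3) = 165; x_4 ≥ 8 gives C(7,3) = 35. Together 376.
Add back pairs where two caps are both exceeded: 1 + 20 + 0 + 4 + 0 + 1 = 26.
By inclusion–exclusion the count is 455 − 376 + 26 = 105.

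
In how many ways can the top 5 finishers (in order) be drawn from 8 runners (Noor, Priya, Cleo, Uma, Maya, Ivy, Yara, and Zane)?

There are 8 choices for 1st place, 7 for 2nd, and so on down to 4 for position 5.
That gives 8 × 7 × 6 × 5 × 4 = 6720.

6720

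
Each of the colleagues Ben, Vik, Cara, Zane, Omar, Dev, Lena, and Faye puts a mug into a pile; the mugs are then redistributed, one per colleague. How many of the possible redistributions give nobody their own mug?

14833

This is the derangement count D_8: permutations of 8 items with no fixed point.
By inclusion–exclusion this is Σ_{j=0}^{8} (−1)^j C(8,j)·(8−j)!.
Computing: 40320 − 40320 + 20160 − 6720 + 1680 − 336 + 56 − 8 + 1 = 14833.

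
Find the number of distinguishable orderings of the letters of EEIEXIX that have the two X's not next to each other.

150

There are 7!/(3!·2!·2!) = 210 arrangements of EEIEXIX in total.
If the two X's are adjacent, glue them into one block, leaving 6 items to arrange: (6)!/(3!·2!) = 60 ways.
Hence 210 − 60 = 150.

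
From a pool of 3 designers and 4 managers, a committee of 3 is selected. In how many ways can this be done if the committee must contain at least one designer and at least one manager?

Unrestricted: C(7,3) = 35 ways to pick any 3 of the 7.
Selections missing a whole group: no designers → C(4,3) = 4; no managers → C(3,3) = 1.
Both groups omitted at once is impossible, so 35 − 5 = 30.

30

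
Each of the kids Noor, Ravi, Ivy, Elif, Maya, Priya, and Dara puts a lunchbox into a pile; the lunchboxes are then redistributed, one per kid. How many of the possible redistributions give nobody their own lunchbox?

1854

Let Aᵢ be the assignments in which kid i gets their own lunchbox. We want the size of the complement of A₁∪…∪A_7.
By inclusion–exclusion this is Σ_{j=0}^{7} (−1)^j C(7,j)·(7−j)!.
Computing: 5040 − 5040 + 2520 − 840 + 210 − 42 + 7 − 1 = 1854.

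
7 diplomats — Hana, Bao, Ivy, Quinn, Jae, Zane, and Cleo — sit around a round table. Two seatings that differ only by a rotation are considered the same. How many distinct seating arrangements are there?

Seat Hana anywhere (absorbing the rotational symmetry), then permute the other 6: (6)! = 720.

720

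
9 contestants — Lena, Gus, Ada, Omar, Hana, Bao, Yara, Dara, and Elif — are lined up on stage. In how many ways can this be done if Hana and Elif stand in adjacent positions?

Treat {Hana, Elif} as a single unit. There are 8 units to order, and the pair itself can be ordered 2 ways.
So the count is 2·(8)! = 80640.

80640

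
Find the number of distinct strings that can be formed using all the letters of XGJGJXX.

210

Letter multiplicities in XGJGJXX: G×2, J×2, X×3.
The number of distinct arrangements is 7!/(3!·2!·2!) = 5040/24 = 210.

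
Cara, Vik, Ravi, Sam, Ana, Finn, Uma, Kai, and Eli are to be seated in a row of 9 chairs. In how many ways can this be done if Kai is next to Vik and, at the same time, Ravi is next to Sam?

Treat {Kai,Vik} as one block (2 orders) and {Ravi,Sam} as another (2 orders).
That leaves 7 units to arrange: 2 × 2 × 7! = 4 × 5040 = 20160.

20160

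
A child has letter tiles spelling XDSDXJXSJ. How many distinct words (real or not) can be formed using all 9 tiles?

7560

XDSDXJXSJ has 9 letters with D appearing twice, J appearing twice, S appearing twice, and X appearing 3 times.
The number of distinct arrangements is 9!/(3!·2!·2!·2!) = 362880/48 = 7560.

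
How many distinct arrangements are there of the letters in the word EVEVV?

10

EVEVV has 5 letters with E appearing twice and V appearing 3 times.
Dividing 5! = 120 by 3!·2! = 12 for the repeated letters gives 10.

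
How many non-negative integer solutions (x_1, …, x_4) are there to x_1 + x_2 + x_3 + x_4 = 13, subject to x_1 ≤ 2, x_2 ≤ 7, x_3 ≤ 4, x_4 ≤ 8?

By stars and bars, unrestricted non-negative solutions to x_1+…+x_4 = 13 number C(13+3,3) = 560.
Subtract solutions that violate a single cap (substitute x_i' = x_i − (cap_i+1)): x_1 ≥ 3 gives C(13,3) = 286; x_2 ≥ 8 gives C(8,3) = 56; x_3 ≥ 5 gives C(11,3) = 165; x_4 ≥ 9 gives C(7,3) = 35. Together 542.
Add back pairs where two caps are both exceeded: 10 + 56 + 4 + 1 + 0 + 0 = 71.
By inclusion–exclusion the count is 560 − 542 + 71 = 89.

89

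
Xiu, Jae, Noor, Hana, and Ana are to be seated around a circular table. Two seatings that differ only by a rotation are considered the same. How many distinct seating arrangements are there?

Around a circle, 5 distinct people have 5!/5 = (4)! = 24 rotationally distinct seatings.

24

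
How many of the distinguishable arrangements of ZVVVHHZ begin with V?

Fix V in the first position and arrange the remaining 6 letters.
Those 6 letters have H appearing twice, V appearing twice, and Z appearing twice, giving (6)!/(2!·2!·2!) = 90.

90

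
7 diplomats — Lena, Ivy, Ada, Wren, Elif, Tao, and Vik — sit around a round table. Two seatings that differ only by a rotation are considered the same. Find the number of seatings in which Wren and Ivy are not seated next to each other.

All circular seatings of 7 people number (6)! = 720.
Those with Wren next to Ivy: fuse the pair into one unit and seat 6 units around a circle — 2·(5)! = 240.
Subtracting, 720 − 240 = 480.

480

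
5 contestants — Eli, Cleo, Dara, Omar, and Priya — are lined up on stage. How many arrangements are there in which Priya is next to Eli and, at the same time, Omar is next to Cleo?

Treat {Priya,Eli} as one block (2 orders) and {Omar,Cleo} as another (2 orders).
That leaves 3 units to arrange: 2 × 2 × 3! = 4 × 6 = 24.

24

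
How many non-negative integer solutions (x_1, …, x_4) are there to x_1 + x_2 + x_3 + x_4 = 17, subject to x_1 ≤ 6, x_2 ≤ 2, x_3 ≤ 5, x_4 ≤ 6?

10

Without the upper bounds there are C(20,3) = 1140 ways to split 17 among 4 variables.
Subtract solutions that violate a single cap (substitute x_i' = x_i − (cap_i+1)): x_1 ≥ 7 gives C(13,3) = 286; x_2 ≥ 3 gives C(17,3) = 680; x_3 ≥ 6 gives C(14,3) = 364; x_4 ≥ 7 gives C(13,3) = 286. Together 1616.
Add back pairs where two caps are both exceeded: 120 + 35 + 20 + 165 + 120 + 35 = 495.
Subtract triples: 4 + 1 + 0 + 4 = 9.
By inclusion–exclusion the count is 1140 − 1616 + 495 − 9 = 10.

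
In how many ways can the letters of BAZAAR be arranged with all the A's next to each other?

24

Treat the 3 copies of A as a single block. The multiset to arrange is then {AAA, B, R, Z}, 4 items in all.
All 4 items are distinct, so there are (4)! = 24 arrangements.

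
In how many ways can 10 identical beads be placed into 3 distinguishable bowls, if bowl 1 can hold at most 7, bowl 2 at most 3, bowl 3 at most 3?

Ignoring the caps, the number of non-negative solutions to x_1+…+x_3 = 10 is C(12,2) = 66.
Subtract solutions that violate a single cap (substitute x_i' = x_i − (cap_i+1)): x_1 ≥ 8 gives C(4,2) = 6; x_2 ≥ 4 gives C(8,2) = 28; x_3 ≥ 4 gives C(8,2) = 28. Together 62.
Add back pairs where two caps are both exceeded: 0 + 0 + 6 = 6.
By inclusion–exclusion the count is 66 − 62 + 6 = 10.

10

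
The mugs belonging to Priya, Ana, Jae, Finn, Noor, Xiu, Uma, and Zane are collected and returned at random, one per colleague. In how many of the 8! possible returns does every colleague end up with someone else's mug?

14833

Let Aᵢ be the assignments in which colleague i gets their own mug. We want the size of the complement of A₁∪…∪A_8.
By inclusion–exclusion this is Σ_{j=0}^{8} (−1)^j C(8,j)·(8−j)!.
Computing: 40320 − 40320 + 20160 − 6720 + 1680 − 336 + 56 − 8 + 1 = 14833.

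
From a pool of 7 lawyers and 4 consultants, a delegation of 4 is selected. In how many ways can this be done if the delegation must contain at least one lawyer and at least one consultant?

Total 4-person selections from all 11: C(11,4) = 330.
Selections missing a whole group: no lawyers → C(4,4) = 1; no consultants → C(7,4) = 35.
Both groups omitted at once is impossible, so 330 − 36 = 294.

294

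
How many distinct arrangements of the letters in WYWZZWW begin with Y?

Fix Y in the first position and arrange the remaining 6 letters.
Those 6 letters have W appearing 4 times and Z appearing twice, giving (6)!/(4!·2!) = 15.

15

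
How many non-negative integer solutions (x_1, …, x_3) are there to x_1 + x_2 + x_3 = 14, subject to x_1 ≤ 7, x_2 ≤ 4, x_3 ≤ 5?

By stars and bars, unrestricted non-negative solutions to x_1+…+x_3 = 14 number C(14+2,2) = 120.
Subtract solutions that violate a single cap (substitute x_i' = x_i − (cap_i+1)): x_1 ≥ 8 gives C(8,2) = 28; x_2 ≥ 5 gives C(11,2) = 55; x_3 ≥ 6 gives C(10,2) = 45. Together 128.
Add back pairs where two caps are both exceeded: 3 + 1 + 10 = 14.
By inclusion–exclusion the count is 120 − 128 + 14 = 6.

6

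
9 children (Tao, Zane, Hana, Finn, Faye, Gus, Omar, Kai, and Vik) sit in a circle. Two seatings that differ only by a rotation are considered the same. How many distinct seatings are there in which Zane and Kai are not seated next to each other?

All circular seatings of 9 people number (8)! = 40320.
Seatings with Zane beside Kai: treat them as a block with 2 internal orders, giving 2 × (7)! = 10080.
Subtracting, 40320 − 10080 = 30240.

30240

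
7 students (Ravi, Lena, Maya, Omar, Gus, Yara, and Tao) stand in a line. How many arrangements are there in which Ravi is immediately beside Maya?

Place the 5 others and the Ravi-Maya pair as 6 objects in a line; the pair has 2 internal arrangements.
So the count is 2·(6)! = 1440.

1440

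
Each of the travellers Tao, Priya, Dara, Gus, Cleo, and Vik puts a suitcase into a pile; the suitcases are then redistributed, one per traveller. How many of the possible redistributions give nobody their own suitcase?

Let Aᵢ be the assignments in which traveller i gets their own suitcase. We want the size of the complement of A₁∪…∪A_6.
By inclusion–exclusion this is Σ_{j=0}^{6} (−1)^j C(6,j)·(6−j)!.
Computing: 720 − 720 + 360 − 120 + 30 − 6 + 1 = 265.

265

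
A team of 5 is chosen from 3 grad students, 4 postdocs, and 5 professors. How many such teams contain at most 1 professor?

Split by how many professors are chosen (0 through 1).
Sum: C(5,0)·C(7,5) + C(5,1)·C(7,4) = 21 + 175 = 196.

196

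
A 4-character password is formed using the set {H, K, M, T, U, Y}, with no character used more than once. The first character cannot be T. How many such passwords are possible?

The first character has 6−1 = 5 choices (anything except T).
The remaining 3 characters are filled from the other 5 symbols without repetition: 5 × 4 × 3 = 60.
Total: 5 × 60 = 300.

300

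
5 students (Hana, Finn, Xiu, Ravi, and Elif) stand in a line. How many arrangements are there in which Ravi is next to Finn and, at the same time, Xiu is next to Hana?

24

Treat {Ravi,Finn} as one block (2 orders) and {Xiu,Hana} as another (2 orders).
That leaves 3 units to arrange: 2 × 2 × 3! = 4 × 6 = 24.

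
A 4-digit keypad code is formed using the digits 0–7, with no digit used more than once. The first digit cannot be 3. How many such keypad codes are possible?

1470

The first digit has 8−1 = 7 choices (anything except 3).
The remaining 3 digits are filled from the other 7 symbols without repetition: 7 × 6 × 5 = 210.
Total: 7 × 210 = 1470.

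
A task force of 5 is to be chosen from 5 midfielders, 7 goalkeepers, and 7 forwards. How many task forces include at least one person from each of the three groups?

8085

Unrestricted: C(19,5) = 11628 ways to pick any 5 of the 19.
Subtract selections that omit an entire group: no midfielders → C(14,5) = 2002; no goalkeepers → C(12,5) = 792; no forwards → C(12,5) = 792.
Add back selections omitting two groups (i.e. drawn from a single group): C(5,5) + C(7,5) + C(7,5) = 43.
By inclusion–exclusion: 11628 − 3586 + 43 = 8085.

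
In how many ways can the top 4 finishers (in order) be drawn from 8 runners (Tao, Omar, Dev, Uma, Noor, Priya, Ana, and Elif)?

This is an ordered selection of 4 from 8: P(8,4).
That gives 8 × 7 × 6 × 5 = 1680.

1680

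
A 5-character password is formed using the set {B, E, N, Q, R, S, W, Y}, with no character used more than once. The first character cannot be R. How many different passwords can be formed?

5880

The first character has 8−1 = 7 choices (anything except R).
The remaining 4 characters are filled from the other 7 symbols without repetition: 7 × 6 × 5 × 4 = 840.
Total: 7 × 840 = 5880.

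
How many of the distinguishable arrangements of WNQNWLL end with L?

With the last slot taken by L, it remains to arrange the other 6 letters (WNQNWL).
Those 6 letters have N appearing twice and W appearing twice, giving (6)!/(2!·2!) = 180.

180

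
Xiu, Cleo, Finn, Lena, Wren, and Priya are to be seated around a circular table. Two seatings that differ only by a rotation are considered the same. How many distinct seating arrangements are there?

Fix one person's seat to break rotational symmetry; the remaining 5 people can be arranged in (5)! = 120 ways.

120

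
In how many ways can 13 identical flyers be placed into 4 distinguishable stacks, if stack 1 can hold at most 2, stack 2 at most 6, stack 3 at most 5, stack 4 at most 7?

80

By stars and bars, unrestricted non-negative solutions to x_1+…+x_4 = 13 number C(13+3,3) = 560.
Subtract solutions that violate a single cap (substitute x_i' = x_i − (cap_i+1)): x_1 ≥ 3 gives C(13,3) = 286; x_2 ≥ 7 gives C(9,3) = 84; x_3 ≥ 6 gives C(10,3) = 120; x_4 ≥ 8 gives C(8,3) = 56. Together 546.
Add back pairs where two caps are both exceeded: 20 + 35 + 10 + 1 + 0 + 0 = 66.
By inclusion–exclusion the count is 560 − 546 + 66 = 80.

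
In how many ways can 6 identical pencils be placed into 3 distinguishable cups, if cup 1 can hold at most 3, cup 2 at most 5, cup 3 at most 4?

18

By stars and bars, unrestricted non-negative solutions to x_1+…+x_3 = 6 number C(6+2,2) = 28.
Subtract solutions that violate a single cap (substitute x_i' = x_i − (cap_i+1)): x_1 ≥ 4 gives C(4,2) = 6; x_2 ≥ 6 gives C(2,2) = 1; x_3 ≥ 5 gives C(3,2) = 3. Together 10.
No two caps can be exceeded simultaneously, so the pair terms are all 0.
By inclusion–exclusion the count is 28 − 10 + 0 = 18.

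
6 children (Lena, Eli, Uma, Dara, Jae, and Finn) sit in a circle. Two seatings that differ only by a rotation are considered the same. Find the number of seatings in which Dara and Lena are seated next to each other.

Glue Dara and Lena into a block (2 internal orders). Seating 5 units around a circle gives (4)! arrangements.
So 2 × (4)! = 2 × 24 = 48.

48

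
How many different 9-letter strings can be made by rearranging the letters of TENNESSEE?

Letter multiplicities in TENNESSEE: E×4, N×2, S×2, T×1.
The number of distinct arrangements is 9!/(4!·2!·2!) = 362880/96 = 3780.

3780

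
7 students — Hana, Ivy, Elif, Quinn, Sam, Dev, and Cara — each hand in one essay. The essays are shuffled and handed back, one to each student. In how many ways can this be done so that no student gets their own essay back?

1854

This is the derangement count D_7: permutations of 7 items with no fixed point.
By inclusion–exclusion this is Σ_{j=0}^{7} (−1)^j C(7,j)·(7−j)!.
Computing: 5040 − 5040 + 2520 − 840 + 210 − 42 + 7 − 1 = 1854.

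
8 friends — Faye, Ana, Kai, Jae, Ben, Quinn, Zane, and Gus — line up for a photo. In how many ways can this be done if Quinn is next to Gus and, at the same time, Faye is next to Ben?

Treat {Quinn,Gus} as one block (2 orders) and {Faye,Ben} as another (2 orders).
That leaves 6 units to arrange: 2 × 2 × 6! = 4 × 720 = 2880.

2880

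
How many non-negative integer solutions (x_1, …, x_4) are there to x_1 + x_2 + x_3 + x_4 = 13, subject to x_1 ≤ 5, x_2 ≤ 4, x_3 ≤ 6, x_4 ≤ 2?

By stars and bars, unrestricted non-negative solutions to x_1+…+x_4 = 13 number C(13+3,3) = 560.
Subtract solutions that violate a single cap (substitute x_i' = x_i − (cap_i+1)): x_1 ≥ 6 gives C(10,3) = 120; x_2 ≥ 5 gives C(11,3) = 165; x_3 ≥ 7 gives C(9,3) = 84; x_4 ≥ 3 gives C(13,3) = 286. Together 655.
Add back pairs where two caps are both exceeded: 10 + 1 + 35 + 4 + 56 + 20 = 126.
By inclusion–exclusion the count is 560 − 655 + 126 = 31.

31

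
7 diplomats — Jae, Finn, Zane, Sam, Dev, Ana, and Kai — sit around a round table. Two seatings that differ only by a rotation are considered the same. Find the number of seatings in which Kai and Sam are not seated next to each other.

480

All circular seatings of 7 people number (6)! = 720.
Seatings with Kai beside Sam: treat them as a block with 2 internal orders, giving 2 × (5)! = 240.
Subtracting, 720 − 240 = 480.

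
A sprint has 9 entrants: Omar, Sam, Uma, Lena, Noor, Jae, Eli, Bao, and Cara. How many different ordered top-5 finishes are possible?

There are 9 choices for 1st place, 8 for 2nd, and so on down to 5 for position 5.
That gives 9 × 8 × 7 × 6 × 5 = 15120.

15120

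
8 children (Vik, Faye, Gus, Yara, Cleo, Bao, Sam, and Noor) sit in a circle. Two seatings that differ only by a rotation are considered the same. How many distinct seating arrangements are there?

Fix one person's seat to break rotational symmetry; the remaining 7 people can be arranged in (7)! = 5040 ways.

5040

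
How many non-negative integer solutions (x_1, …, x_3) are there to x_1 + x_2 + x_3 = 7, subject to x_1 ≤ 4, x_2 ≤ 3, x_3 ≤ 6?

Ignoring the caps, the number of non-negative solutions to x_1+…+x_3 = 7 is C(9,2) = 36.
Subtract solutions that violate a single cap (substitute x_i' = x_i − (cap_i+1)): x_1 ≥ 5 gives C(4,2) = 6; x_2 ≥ 4 gives C(5,2) = 10; x_3 ≥ 7 gives C(2,2) = 1. Together 17.
No two caps can be exceeded simultaneously, so the pair terms are all 0.
By inclusion–exclusion the count is 36 − 17 + 0 = 19.

19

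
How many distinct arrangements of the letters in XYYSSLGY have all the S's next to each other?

840

Treat the 2 copies of S as a single block. The multiset to arrange is then {SS, G, L, X, Y, Y, Y}, 7 items in all.
That gives (7)!/(3!) = 840 arrangements.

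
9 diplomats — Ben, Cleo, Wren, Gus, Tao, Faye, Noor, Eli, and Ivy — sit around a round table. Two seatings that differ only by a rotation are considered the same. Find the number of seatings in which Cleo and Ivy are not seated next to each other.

Without the restriction there are (8)! = 40320 seatings.
Those with Cleo next to Ivy: fuse the pair into one unit and seat 8 units around a circle — 2·(7)! = 10080.
Subtracting, 40320 − 10080 = 30240.

30240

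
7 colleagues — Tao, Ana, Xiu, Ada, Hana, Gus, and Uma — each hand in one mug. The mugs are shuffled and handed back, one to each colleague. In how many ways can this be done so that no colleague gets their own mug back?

1854

Let Aᵢ be the assignments in which colleague i gets their own mug. We want the size of the complement of A₁∪…∪A_7.
By inclusion–exclusion this is Σ_{j=0}^{7} (−1)^j C(7,j)·(7−j)!.
Computing: 5040 − 5040 + 2520 − 840 + 210 − 42 + 7 − 1 = 1854.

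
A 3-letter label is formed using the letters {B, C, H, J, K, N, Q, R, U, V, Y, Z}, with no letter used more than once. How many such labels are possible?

1320

This is a permutation of 3 out of 12: P(12,3) = 12!/9!.
12 × 11 × 10 = 1320.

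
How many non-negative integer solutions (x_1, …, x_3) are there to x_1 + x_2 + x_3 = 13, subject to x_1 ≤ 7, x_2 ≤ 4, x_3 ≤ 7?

By stars and bars, unrestricted non-negative solutions to x_1+…+x_3 = 13 number C(13+2,2) = 105.
Subtract solutions that violate a single cap (substitute x_i' = x_i − (cap_i+1)): x_1 ≥ 8 gives C(7,2) = 21; x_2 ≥ 5 gives C(10,2) = 45; x_3 ≥ 8 gives C(7,2) = 21. Together 87.
Add back pairs where two caps are both exceeded: 1 + 0 + 1 = 2.
By inclusion–exclusion the count is 105 − 87 + 2 = 20.

20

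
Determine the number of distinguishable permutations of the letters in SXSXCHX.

SXSXCHX has 7 letters with S appearing twice and X appearing 3 times.
Dividing 7! = 5040 by 3!·2! = 12 for the repeated letters gives 420.

420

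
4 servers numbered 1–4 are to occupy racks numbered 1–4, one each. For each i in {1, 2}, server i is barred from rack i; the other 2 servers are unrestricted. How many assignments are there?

14

Let Aᵢ (for i ∈ {1, 2}) be the placements that put server i in its forbidden rack. Any j of these fix j positions, leaving (4−j)! ways to fill the rest, and there are C(2,j) ways to pick which j.
By inclusion–exclusion, the number of valid placements is Σ_{j=0}^{2} (−1)^j C(2,j)·(4−j)!.
Computing: 24 − 12 + 2 = 14.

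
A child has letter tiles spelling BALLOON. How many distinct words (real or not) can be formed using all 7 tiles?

The 7 letters of BALLOON have repeats: L appearing twice and O appearing twice.
The number of distinct arrangements is 7!/(2!·2!) = 5040/4 = 1260.

1260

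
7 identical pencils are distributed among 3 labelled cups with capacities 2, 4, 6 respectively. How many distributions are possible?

14

Without the upper bounds there are C(9,2) = 36 ways to split 7 among 3 cups.
Subtract solutions that violate a single cap (substitute x_i' = x_i − (cap_i+1)): x_1 ≥ 3 gives C(6,2) = 15; x_2 ≥ 5 gives C(4,2) = 6; x_3 ≥ 7 gives C(2,2) = 1. Together 22.
No two caps can be exceeded simultaneously, so the pair terms are all 0.
By inclusion–exclusion the count is 36 − 22 + 0 = 14.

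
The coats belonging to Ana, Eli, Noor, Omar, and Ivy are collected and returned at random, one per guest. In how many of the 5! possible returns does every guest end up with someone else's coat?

44

This is the derangement count D_5: permutations of 5 items with no fixed point.
By inclusion–exclusion this is Σ_{j=0}^{5} (−1)^j C(5,j)·(5−j)!.
Computing: 120 − 120 + 60 − 20 + 5 − 1 = 44.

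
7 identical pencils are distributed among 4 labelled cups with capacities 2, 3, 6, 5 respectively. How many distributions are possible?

Ignoring the caps, the number of non-negative solutions to x_1+…+x_4 = 7 is C(10,3) = 120.
Subtract solutions that violate a single cap (substitute x_i' = x_i − (cap_i+1)): x_1 ≥ 3 gives C(7,3) = 35; x_2 ≥ 4 gives C(6,3) = 20; x_3 ≥ 7 gives C(3,3) = 1; x_4 ≥ 6 gives C(4,3) = 4. Together 60.
Add back pairs where two caps are both exceeded: 1 + 0 + 0 + 0 + 0 + 0 = 1.
By inclusion–exclusion the count is 120 − 60 + 1 = 61.

61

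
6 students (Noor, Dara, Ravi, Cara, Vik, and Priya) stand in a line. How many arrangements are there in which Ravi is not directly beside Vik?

480

Of the 6! = 720 arrangements, those with Ravi and Vik adjacent number 2 × 5! = 240 (treat the pair as a block with 2 internal orders).
Complementary counting: 720 − 240 = 480.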